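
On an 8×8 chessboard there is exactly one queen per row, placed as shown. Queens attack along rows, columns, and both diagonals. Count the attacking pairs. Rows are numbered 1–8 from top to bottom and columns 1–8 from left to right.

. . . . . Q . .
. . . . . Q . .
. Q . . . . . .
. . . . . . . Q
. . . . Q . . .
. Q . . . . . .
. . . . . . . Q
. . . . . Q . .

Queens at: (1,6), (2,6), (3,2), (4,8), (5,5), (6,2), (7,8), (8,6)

7

Same column: (1,6)–(2,6) (column 6); (1,6)–(8,6) (column 6); (2,6)–(8,6) (column 6); (3,2)–(6,2) (column 2); (4,8)–(7,8) (column 8).
Same diagonal: (2,6)–(4,8) (|2−4| = |6−8| = 2); (2,6)–(6,2) (|2−6| = |6−2| = 4).
Total attacking pairs: 7.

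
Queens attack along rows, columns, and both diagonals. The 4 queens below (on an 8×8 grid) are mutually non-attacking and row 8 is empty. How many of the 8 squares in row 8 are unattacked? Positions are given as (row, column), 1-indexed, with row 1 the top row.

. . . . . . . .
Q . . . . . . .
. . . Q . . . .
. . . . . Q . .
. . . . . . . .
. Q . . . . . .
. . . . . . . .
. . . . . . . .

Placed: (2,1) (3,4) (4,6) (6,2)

(2,1) attacks row 8 at column 1 and diagonals 7.
(3,4) attacks row 8 at column 4.
(4,6) attacks row 8 at column 6 and diagonals 2.
(6,2) attacks row 8 at column 2 and diagonals 4.
Attacked columns: {1, 2, 4, 6, 7}. Safe: {3, 5, 8}.

3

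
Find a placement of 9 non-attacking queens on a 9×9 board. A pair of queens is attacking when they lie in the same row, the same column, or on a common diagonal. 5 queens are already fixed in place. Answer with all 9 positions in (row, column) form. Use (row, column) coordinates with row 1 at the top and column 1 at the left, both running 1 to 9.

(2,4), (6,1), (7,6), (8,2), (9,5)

Row 1: attacked by (2,4)→{3,4,5}; (6,1)→{1,6}; (7,6)→{6}; (8,2)→{2,9}; (9,5)→{5}. Safe: 7, 8. Place at column 8.
Row 3: attacked by (1,8)→{6,8}; (2,4)→{3,4,5}; (6,1)→{1,4}; (7,6)→{2,6}; (8,2)→{2,7}; (9,5)→{5}. Safe: 9. Place at column 9.
Row 4: attacked by (1,8)→{5,8}; (2,4)→{2,4,6}; (3,9)→{8,9}; (6,1)→{1,3}; (7,6)→{3,6,9}; (8,2)→{2,6}; (9,5)→{5}. Safe: 7. Place at column 7.
Row 5: attacked by (1,8)→{4,8}; (2,4)→{1,4,7}; (3,9)→{7,9}; (4,7)→{6,7,8}; (6,1)→{1,2}; (7,6)→{4,6,8}; (8,2)→{2,5}; (9,5)→{1,5,9}. Safe: 3. Place at column 3.
Columns [8, 4, 9, 7, 3, 1, 6, 2, 5], r−c [-7, -2, -6, -3, 2, 5, 1, 6, 4], r+c [9, 6, 12, 11, 8, 7, 13, 10, 14] are all distinct, so no two queens attack.

(1,8) (2,4) (3,9) (4,7) (5,3) (6,1) (7,6) (8,2) (9,5)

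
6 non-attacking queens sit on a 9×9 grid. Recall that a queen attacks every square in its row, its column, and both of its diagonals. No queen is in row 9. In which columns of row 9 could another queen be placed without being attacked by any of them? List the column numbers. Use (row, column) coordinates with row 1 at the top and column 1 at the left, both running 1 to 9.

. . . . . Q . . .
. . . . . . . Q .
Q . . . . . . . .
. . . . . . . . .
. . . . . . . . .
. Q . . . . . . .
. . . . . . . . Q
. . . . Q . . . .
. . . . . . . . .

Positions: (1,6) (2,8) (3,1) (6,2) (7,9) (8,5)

(1,6) attacks row 9 at column 6.
(2,8) attacks row 9 at column 8 and diagonals 1.
(3,1) attacks row 9 at column 1 and diagonals 7.
(6,2) attacks row 9 at column 2 and diagonals 5.
(7,9) attacks row 9 at column 9 and diagonals 7.
(8,5) attacks row 9 at column 5 and diagonals 4, 6.
Attacked columns: {1, 2, 4, 5, 6, 7, 8, 9}. Safe: {3}.

columns 3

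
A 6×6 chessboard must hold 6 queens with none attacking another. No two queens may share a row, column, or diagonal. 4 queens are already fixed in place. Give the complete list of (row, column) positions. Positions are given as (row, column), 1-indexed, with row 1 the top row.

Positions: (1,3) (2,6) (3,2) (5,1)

(1,3) (2,6) (3,2) (4,5) (5,1) (6,4)

Row 4: attacked by (1,3)→{3,6}; (2,6)→{4,6}; (3,2)→{1,2,3}; (5,1)→{1,2}. Safe: 5. Place at column 5.
Row 6: attacked by (1,3)→{3}; (2,6)→{2,6}; (3,2)→{2,5}; (4,5)→{3,5}; (5,1)→{1,2}. Safe: 4. Place at column 4.
Columns [3, 6, 2, 5, 1, 4], r−c [-2, -4, 1, -1, 4, 2], r+c [4, 8, 5, 9, 6, 10] are all distinct, so no two queens attack.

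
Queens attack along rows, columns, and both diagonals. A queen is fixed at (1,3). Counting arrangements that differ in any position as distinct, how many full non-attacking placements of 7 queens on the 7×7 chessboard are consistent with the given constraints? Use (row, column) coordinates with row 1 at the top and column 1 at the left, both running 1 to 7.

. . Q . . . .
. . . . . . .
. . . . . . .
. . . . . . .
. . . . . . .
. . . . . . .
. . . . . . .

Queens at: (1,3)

Branch on row 2: col 1 → 2; col 5 → 1; col 6 → 1; col 7 → 2.
Sum: 2 + 1 + 1 + 2 = 6.

6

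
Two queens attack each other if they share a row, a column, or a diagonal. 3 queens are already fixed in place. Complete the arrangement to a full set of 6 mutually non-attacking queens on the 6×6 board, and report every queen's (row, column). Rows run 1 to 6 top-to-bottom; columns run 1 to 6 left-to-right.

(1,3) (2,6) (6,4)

Row 3: attacked by (1,3)→{1,3,5}; (2,6)→{5,6}; (6,4)→{1,4}. Safe: 2. Place at column 2.
Row 4: attacked by (1,3)→{3,6}; (2,6)→{4,6}; (3,2)→{1,2,3}; (6,4)→{2,4,6}. Safe: 5. Place at column 5.
Row 5: attacked by (1,3)→{3}; (2,6)→{3,6}; (3,2)→{2,4}; (4,5)→{4,5,6}; (6,4)→{3,4,5}. Safe: 1. Place at column 1.
Columns [3, 6, 2, 5, 1, 4], r−c [-2, -4, 1, -1, 4, 2], r+c [4, 8, 5, 9, 6, 10] are all distinct, so no two queens attack.

(1,3) (2,6) (3,2) (4,5) (5,1) (6,4)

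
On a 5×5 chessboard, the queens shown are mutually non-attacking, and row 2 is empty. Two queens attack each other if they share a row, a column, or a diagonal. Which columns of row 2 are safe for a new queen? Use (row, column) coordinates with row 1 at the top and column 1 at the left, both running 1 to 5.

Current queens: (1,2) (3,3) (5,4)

(1,2) attacks row 2 at column 2 and diagonals 1, 3.
(3,3) attacks row 2 at column 3 and diagonals 2, 4.
(5,4) attacks row 2 at column 4 and diagonals 1.
Attacked columns: {1, 2, 3, 4}. Safe: {5}.

columns 5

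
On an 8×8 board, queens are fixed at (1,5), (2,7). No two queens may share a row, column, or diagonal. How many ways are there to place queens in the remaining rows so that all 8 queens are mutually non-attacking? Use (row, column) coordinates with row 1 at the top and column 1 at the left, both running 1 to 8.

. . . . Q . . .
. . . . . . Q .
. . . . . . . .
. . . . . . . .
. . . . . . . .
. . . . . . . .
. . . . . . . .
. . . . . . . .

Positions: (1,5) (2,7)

6

Branch on row 3: col 1 → 2; col 2 → 3; col 4 → 1.
Sum: 2 + 3 + 1 = 6.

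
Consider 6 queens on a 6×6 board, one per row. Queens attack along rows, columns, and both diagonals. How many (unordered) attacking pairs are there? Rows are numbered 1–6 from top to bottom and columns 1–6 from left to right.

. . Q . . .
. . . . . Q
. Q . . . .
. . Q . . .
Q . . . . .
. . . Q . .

2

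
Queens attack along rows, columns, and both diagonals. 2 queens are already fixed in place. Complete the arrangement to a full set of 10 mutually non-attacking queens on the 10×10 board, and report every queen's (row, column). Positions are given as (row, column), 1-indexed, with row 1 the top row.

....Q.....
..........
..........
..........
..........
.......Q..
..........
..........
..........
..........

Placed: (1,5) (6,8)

(1,5) (2,1) (3,6) (4,4) (5,10) (6,8) (7,3) (8,9) (9,7) (10,2)

Row 2: attacked by (1,5)→{4,5,6}; (6,8)→{4,8}. Safe: 1, 2, 3, 7, 9, 10. Place at column 1.
Row 3: attacked by (1,5)→{3,5,7}; (2,1)→{1,2}; (6,8)→{5,8}. Safe: 4, 6, 9, 10. Place at column 6.
Row 4: attacked by (1,5)→{2,5,8}; (2,1)→{1,3}; (3,6)→{5,6,7}; (6,8)→{6,8,10}. Safe: 4, 9. Place at column 4.
Row 5: attacked by (1,5)→{1,5,9}; (2,1)→{1,4}; (3,6)→{4,6,8}; (4,4)→{3,4,5}; (6,8)→{7,8,9}. Safe: 2, 10. Place at column 10.
Row 7: attacked by (1,5)→{5}; (2,1)→{1,6}; (3,6)→{2,6,10}; (4,4)→{1,4,7}; (5,10)→{8,10}; (6,8)→{7,8,9}. Safe: 3. Place at column 3.
Row 8: attacked by (1,5)→{5}; (2,1)→{1,7}; (3,6)→{1,6}; (4,4)→{4,8}; (5,10)→{7,10}; (6,8)→{6,8,10}; (7,3)→{2,3,4}. Safe: 9. Place at column 9.
Row 9: attacked by (1,5)→{5}; (2,1)→{1,8}; (3,6)→{6}; (4,4)→{4,9}; (5,10)→{6,10}; (6,8)→{5,8}; (7,3)→{1,3,5}; (8,9)→{8,9,10}. Safe: 2, 7. Place at column 7.
Row 10: attacked by (1,5)→{5}; (2,1)→{1,9}; (3,6)→{6}; (4,4)→{4,10}; (5,10)→{5,10}; (6,8)→{4,8}; (7,3)→{3,6}; (8,9)→{7,9}; (9,7)→{6,7,8}. Safe: 2. Place at column 2.
Columns [5, 1, 6, 4, 10, 8, 3, 9, 7, 2], r−c [-4, 1, -3, 0, -5, -2, 4, -1, 2, 8], r+c [6, 3, 9, 8, 15, 14, 10, 17, 16, 12] are all distinct, so no two queens attack.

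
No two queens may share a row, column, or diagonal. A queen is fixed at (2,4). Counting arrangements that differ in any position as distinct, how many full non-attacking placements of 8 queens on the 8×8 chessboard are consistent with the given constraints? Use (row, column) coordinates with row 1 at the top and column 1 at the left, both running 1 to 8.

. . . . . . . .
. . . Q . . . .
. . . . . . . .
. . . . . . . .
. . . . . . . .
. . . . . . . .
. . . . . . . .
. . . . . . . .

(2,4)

8

Branch on row 1: col 1 → 0; col 2 → 1; col 6 → 4; col 7 → 2; col 8 → 1.
Sum: 0 + 1 + 4 + 2 + 1 = 8.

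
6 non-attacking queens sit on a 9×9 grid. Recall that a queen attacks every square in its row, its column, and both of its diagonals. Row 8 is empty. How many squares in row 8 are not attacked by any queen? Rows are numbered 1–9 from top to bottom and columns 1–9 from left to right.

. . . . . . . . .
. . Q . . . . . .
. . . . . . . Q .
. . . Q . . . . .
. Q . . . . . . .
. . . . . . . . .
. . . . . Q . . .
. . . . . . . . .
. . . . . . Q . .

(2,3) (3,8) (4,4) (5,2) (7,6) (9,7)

(2,3) attacks row 8 at column 3 and diagonals 9.
(3,8) attacks row 8 at column 8 and diagonals 3.
(4,4) attacks row 8 at column 4 and diagonals 8.
(5,2) attacks row 8 at column 2 and diagonals 5.
(7,6) attacks row 8 at column 6 and diagonals 5, 7.
(9,7) attacks row 8 at column 7 and diagonals 6, 8.
Attacked columns: {2, 3, 4, 5, 6, 7, 8, 9}. Safe: {1}.

1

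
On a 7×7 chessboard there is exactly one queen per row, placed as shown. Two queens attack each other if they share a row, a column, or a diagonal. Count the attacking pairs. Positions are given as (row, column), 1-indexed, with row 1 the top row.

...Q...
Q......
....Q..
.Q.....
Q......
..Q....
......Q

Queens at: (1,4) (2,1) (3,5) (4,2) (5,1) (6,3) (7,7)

2

Same column: (2,1)–(5,1) (column 1).
Same diagonal: (4,2)–(5,1) (|4−5| = |2−1| = 1).
Total attacking pairs: 2.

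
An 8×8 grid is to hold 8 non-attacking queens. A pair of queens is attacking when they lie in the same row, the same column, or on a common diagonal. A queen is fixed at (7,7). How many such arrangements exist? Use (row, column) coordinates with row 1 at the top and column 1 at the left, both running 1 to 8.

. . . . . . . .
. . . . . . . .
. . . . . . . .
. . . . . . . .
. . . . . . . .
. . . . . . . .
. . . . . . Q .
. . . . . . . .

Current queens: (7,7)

Branch on row 1: col 2 → 3; col 3 → 5; col 4 → 2; col 5 → 1; col 6 → 3; col 8 → 2.
Sum: 3 + 5 + 2 + 1 + 3 + 2 = 16.

16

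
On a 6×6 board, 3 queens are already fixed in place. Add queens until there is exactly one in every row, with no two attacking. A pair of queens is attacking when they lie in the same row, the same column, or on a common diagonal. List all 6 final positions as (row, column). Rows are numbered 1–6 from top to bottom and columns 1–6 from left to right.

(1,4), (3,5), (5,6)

Row 2: attacked by (1,4)→{3,4,5}; (3,5)→{4,5,6}; (5,6)→{3,6}. Safe: 1, 2. Place at column 1.
Row 4: attacked by (1,4)→{1,4}; (2,1)→{1,3}; (3,5)→{4,5,6}; (5,6)→{5,6}. Safe: 2. Place at column 2.
Row 6: attacked by (1,4)→{4}; (2,1)→{1,5}; (3,5)→{2,5}; (4,2)→{2,4}; (5,6)→{5,6}. Safe: 3. Place at column 3.
Columns [4, 1, 5, 2, 6, 3], r−c [-3, 1, -2, 2, -1, 3], r+c [5, 3, 8, 6, 11, 9] are all distinct, so no two queens attack.

(1,4) (2,1) (3,5) (4,2) (5,6) (6,3)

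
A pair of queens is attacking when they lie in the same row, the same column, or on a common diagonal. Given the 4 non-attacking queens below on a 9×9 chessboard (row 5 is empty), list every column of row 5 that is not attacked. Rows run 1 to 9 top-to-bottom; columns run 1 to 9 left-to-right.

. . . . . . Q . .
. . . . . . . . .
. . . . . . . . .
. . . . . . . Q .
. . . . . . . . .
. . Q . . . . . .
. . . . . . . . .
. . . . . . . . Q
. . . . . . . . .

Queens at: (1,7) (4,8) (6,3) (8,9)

(1,7) attacks row 5 at column 7 and diagonals 3.
(4,8) attacks row 5 at column 8 and diagonals 7, 9.
(6,3) attacks row 5 at column 3 and diagonals 2, 4.
(8,9) attacks row 5 at column 9 and diagonals 6.
Attacked columns: {2, 3, 4, 6, 7, 8, 9}. Safe: {1, 5}.

columns 1, 5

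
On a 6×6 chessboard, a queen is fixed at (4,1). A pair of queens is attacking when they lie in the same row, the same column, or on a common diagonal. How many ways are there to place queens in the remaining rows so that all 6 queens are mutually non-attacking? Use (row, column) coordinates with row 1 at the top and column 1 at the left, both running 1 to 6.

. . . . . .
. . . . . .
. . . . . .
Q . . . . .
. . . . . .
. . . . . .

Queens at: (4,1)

1

Branch on row 1: col 2 → 1; col 3 → 0; col 5 → 0; col 6 → 0.
Sum: 1 + 0 + 0 + 0 = 1.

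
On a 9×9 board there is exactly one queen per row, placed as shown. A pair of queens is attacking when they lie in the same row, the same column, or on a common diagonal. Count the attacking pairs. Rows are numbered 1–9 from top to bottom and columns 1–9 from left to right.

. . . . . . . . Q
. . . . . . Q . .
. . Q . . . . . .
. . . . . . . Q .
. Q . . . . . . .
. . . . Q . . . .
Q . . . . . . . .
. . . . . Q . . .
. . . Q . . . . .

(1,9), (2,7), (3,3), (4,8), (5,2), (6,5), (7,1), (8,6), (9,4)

0

All columns are distinct and no two queens satisfy |Δrow| = |Δcol|, so no pair attacks.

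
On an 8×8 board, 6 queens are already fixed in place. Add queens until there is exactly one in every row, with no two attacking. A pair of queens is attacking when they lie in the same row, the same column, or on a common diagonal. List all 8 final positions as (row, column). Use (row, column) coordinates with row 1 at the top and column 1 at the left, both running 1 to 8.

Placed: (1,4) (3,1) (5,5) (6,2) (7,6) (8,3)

Row 2: attacked by (1,4)→{3,4,5}; (3,1)→{1,2}; (5,5)→{2,5,8}; (6,2)→{2,6}; (7,6)→{1,6}; (8,3)→{3}. Safe: 7. Place at column 7.
Row 4: attacked by (1,4)→{1,4,7}; (2,7)→{5,7}; (3,1)→{1,2}; (5,5)→{4,5,6}; (6,2)→{2,4}; (7,6)→{3,6}; (8,3)→{3,7}. Safe: 8. Place at column 8.
Columns [4, 7, 1, 8, 5, 2, 6, 3], r−c [-3, -5, 2, -4, 0, 4, 1, 5], r+c [5, 9, 4, 12, 10, 8, 13, 11] are all distinct, so no two queens attack.

(1,4) (2,7) (3,1) (4,8) (5,5) (6,2) (7,6) (8,3)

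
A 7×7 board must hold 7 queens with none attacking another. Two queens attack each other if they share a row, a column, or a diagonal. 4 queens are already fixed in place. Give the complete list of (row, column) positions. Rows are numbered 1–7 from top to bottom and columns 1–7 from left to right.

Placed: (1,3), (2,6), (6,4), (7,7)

(1,3) (2,6) (3,2) (4,5) (5,1) (6,4) (7,7)

Row 3: attacked by (1,3)→{1,3,5}; (2,6)→{5,6,7}; (6,4)→{1,4,7}; (7,7)→{3,7}. Safe: 2. Place at column 2.
Row 4: attacked by (1,3)→{3,6}; (2,6)→{4,6}; (3,2)→{1,2,3}; (6,4)→{2,4,6}; (7,7)→{4,7}. Safe: 5. Place at column 5.
Row 5: attacked by (1,3)→{3,7}; (2,6)→{3,6}; (3,2)→{2,4}; (4,5)→{4,5,6}; (6,4)→{3,4,5}; (7,7)→{5,7}. Safe: 1. Place at column 1.
Columns [3, 6, 2, 5, 1, 4, 7], r−c [-2, -4, 1, -1, 4, 2, 0], r+c [4, 8, 5, 9, 6, 10, 14] are all distinct, so no two queens attack.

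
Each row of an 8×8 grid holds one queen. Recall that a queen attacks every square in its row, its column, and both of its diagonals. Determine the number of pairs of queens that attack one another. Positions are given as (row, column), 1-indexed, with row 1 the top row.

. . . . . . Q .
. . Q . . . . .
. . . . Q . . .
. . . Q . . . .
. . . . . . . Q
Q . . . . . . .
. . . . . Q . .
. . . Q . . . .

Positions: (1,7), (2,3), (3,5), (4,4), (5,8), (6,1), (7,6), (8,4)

5

Same column: (4,4)–(8,4) (column 4).
Same diagonal: (1,7)–(3,5) (|1−3| = |7−5| = 2); (1,7)–(4,4) (|1−4| = |7−4| = 3); (3,5)–(4,4) (|3−4| = |5−4| = 1); (5,8)–(7,6) (|5−7| = |8−6| = 2).
Total attacking pairs: 5.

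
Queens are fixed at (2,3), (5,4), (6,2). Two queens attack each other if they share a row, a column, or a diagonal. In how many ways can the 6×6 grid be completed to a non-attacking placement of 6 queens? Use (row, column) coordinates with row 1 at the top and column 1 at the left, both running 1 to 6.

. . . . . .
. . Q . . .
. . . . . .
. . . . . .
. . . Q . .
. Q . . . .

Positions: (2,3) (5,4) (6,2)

Branch on row 1: col 1 → 0; col 5 → 1; col 6 → 0.
Sum: 0 + 1 + 0 = 1.

1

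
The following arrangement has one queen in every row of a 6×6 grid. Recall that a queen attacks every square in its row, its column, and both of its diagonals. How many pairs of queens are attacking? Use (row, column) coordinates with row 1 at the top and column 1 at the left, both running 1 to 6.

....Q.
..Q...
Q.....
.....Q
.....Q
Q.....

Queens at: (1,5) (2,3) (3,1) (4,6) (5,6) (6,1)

Same column: (3,1)–(6,1) (column 1); (4,6)–(5,6) (column 6).
Same diagonal: (2,3)–(5,6) (|2−5| = |3−6| = 3).
Total attacking pairs: 3.

3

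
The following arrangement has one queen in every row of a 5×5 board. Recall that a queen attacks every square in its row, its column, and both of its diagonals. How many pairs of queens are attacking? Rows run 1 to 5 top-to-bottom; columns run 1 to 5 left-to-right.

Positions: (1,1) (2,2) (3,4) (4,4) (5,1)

5

Same column: (1,1)–(5,1) (column 1); (3,4)–(4,4) (column 4).
Same diagonal: (1,1)–(2,2) (|1−2| = |1−2| = 1); (1,1)–(4,4) (|1−4| = |1−4| = 3); (2,2)–(4,4) (|2−4| = |2−4| = 2).
Total attacking pairs: 5.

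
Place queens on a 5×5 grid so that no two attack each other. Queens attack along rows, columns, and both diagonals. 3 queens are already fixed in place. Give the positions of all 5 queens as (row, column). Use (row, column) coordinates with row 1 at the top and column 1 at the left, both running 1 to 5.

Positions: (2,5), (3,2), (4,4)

(1,3) (2,5) (3,2) (4,4) (5,1)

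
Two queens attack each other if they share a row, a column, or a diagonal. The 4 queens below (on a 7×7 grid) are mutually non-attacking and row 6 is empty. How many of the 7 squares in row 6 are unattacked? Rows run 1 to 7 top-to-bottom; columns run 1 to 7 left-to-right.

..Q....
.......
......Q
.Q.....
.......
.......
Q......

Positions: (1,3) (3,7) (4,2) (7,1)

(1,3) attacks row 6 at column 3.
(3,7) attacks row 6 at column 7 and diagonals 4.
(4,2) attacks row 6 at column 2 and diagonals 4.
(7,1) attacks row 6 at column 1 and diagonals 2.
Attacked columns: {1, 2, 3, 4, 7}. Safe: {5, 6}.

2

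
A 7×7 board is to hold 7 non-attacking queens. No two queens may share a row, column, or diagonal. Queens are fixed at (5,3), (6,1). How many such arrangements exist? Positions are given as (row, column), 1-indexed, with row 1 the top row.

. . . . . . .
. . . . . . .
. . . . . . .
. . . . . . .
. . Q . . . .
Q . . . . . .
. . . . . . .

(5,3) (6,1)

2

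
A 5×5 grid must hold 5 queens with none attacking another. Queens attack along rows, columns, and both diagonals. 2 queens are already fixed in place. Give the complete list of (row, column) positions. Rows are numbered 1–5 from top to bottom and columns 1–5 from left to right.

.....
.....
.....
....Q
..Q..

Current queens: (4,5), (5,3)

(1,1) (2,4) (3,2) (4,5) (5,3)

Row 1: attacked by (4,5)→{2,5}; (5,3)→{3}. Safe: 1, 4. Place at column 1.
Row 2: attacked by (1,1)→{1,2}; (4,5)→{3,5}; (5,3)→{3}. Safe: 4. Place at column 4.
Row 3: attacked by (1,1)→{1,3}; (2,4)→{3,4,5}; (4,5)→{4,5}; (5,3)→{1,3,5}. Safe: 2. Place at column 2.
Columns [1, 4, 2, 5, 3], r−c [0, -2, 1, -1, 2], r+c [2, 6, 5, 9, 8] are all distinct, so no two queens attack.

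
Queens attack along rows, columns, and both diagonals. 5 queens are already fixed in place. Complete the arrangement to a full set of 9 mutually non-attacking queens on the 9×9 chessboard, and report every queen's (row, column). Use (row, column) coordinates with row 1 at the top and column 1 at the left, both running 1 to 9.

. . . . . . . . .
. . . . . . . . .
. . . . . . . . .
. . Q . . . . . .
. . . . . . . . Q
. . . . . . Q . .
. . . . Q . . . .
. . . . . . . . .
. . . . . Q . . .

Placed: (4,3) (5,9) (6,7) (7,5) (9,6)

Row 1: attacked by (4,3)→{3,6}; (5,9)→{5,9}; (6,7)→{2,7}; (7,5)→{5}; (9,6)→{6}. Safe: 1, 4, 8. Place at column 1.
Row 2: attacked by (1,1)→{1,2}; (4,3)→{1,3,5}; (5,9)→{6,9}; (6,7)→{3,7}; (7,5)→{5}; (9,6)→{6}. Safe: 4, 8. Place at column 4.
Row 3: attacked by (1,1)→{1,3}; (2,4)→{3,4,5}; (4,3)→{2,3,4}; (5,9)→{7,9}; (6,7)→{4,7}; (7,5)→{1,5,9}; (9,6)→{6}. Safe: 8. Place at column 8.
Row 8: attacked by (1,1)→{1,8}; (2,4)→{4}; (3,8)→{3,8}; (4,3)→{3,7}; (5,9)→{6,9}; (6,7)→{5,7,9}; (7,5)→{4,5,6}; (9,6)→{5,6,7}. Safe: 2. Place at column 2.
Columns [1, 4, 8, 3, 9, 7, 5, 2, 6], r−c [0, -2, -5, 1, -4, -1, 2, 6, 3], r+c [2, 6, 11, 7, 14, 13, 12, 10, 15] are all distinct, so no two queens attack.

(1,1) (2,4) (3,8) (4,3) (5,9) (6,7) (7,5) (8,2) (9,6)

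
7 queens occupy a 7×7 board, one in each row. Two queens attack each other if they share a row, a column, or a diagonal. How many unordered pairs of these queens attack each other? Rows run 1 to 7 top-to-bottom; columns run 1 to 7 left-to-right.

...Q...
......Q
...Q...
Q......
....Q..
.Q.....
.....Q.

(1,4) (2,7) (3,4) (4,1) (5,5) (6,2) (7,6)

Same column: (1,4)–(3,4) (column 4).
Same diagonal: (1,4)–(4,1) (|1−4| = |4−1| = 3).
Total attacking pairs: 2.

2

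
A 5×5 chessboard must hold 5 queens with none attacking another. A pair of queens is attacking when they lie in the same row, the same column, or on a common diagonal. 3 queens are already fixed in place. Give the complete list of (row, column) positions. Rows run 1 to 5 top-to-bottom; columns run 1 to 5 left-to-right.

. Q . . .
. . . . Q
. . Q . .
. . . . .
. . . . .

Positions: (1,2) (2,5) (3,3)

Row 4: attacked by (1,2)→{2,5}; (2,5)→{3,5}; (3,3)→{2,3,4}. Safe: 1. Place at column 1.
Row 5: attacked by (1,2)→{2}; (2,5)→{2,5}; (3,3)→{1,3,5}; (4,1)→{1,2}. Safe: 4. Place at column 4.
Columns [2, 5, 3, 1, 4], r−c [-1, -3, 0, 3, 1], r+c [3, 7, 6, 5, 9] are all distinct, so no two queens attack.

(1,2) (2,5) (3,3) (4,1) (5,4)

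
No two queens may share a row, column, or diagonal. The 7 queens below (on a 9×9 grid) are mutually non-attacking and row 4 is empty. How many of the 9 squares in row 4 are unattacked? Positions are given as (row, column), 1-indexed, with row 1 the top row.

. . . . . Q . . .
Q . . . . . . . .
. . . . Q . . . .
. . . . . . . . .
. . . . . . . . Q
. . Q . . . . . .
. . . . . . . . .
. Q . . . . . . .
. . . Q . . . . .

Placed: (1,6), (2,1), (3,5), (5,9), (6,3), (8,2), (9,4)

(1,6) attacks row 4 at column 6 and diagonals 3, 9.
(2,1) attacks row 4 at column 1 and diagonals 3.
(3,5) attacks row 4 at column 5 and diagonals 4, 6.
(5,9) attacks row 4 at column 9 and diagonals 8.
(6,3) attacks row 4 at column 3 and diagonals 1, 5.
(8,2) attacks row 4 at column 2 and diagonals 6.
(9,4) attacks row 4 at column 4 and diagonals 9.
Attacked columns: {1, 2, 3, 4, 5, 6, 8, 9}. Safe: {7}.

1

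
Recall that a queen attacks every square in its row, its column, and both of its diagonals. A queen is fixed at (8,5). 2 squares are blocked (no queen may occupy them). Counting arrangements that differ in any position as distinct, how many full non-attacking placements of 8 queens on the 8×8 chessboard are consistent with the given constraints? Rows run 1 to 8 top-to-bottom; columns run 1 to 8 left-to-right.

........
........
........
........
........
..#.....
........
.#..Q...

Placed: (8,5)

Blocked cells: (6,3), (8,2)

Branch on row 1: col 1 → 1; col 2 → 3; col 3 → 4; col 4 → 3; col 6 → 3; col 7 → 3; col 8 → 1.
Sum: 1 + 3 + 4 + 3 + 3 + 3 + 1 = 18.

18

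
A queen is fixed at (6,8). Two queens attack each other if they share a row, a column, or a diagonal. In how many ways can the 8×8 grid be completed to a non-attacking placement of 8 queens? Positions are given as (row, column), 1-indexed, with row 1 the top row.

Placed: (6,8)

Branch on row 1: col 1 → 0; col 2 → 3; col 4 → 4; col 5 → 4; col 6 → 4; col 7 → 1.
Sum: 0 + 3 + 4 + 4 + 4 + 1 = 16.

16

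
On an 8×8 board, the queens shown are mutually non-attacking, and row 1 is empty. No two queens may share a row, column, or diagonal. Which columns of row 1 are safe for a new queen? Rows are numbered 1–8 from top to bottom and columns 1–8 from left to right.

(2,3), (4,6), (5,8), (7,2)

columns 1, 5, 7

(2,3) attacks row 1 at column 3 and diagonals 2, 4.
(4,6) attacks row 1 at column 6 and diagonals 3.
(5,8) attacks row 1 at column 8 and diagonals 4.
(7,2) attacks row 1 at column 2 and diagonals 8.
Attacked columns: {2, 3, 4, 6, 8}. Safe: {1, 5, 7}.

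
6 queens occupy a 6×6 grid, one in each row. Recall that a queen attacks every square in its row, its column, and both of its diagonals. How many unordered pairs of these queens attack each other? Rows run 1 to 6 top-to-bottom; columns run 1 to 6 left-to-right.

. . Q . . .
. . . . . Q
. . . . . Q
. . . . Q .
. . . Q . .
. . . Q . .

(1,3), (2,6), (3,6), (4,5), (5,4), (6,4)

Same column: (2,6)–(3,6) (column 6); (5,4)–(6,4) (column 4).
Same diagonal: (3,6)–(4,5) (|3−4| = |6−5| = 1); (3,6)–(5,4) (|3−5| = |6−4| = 2); (4,5)–(5,4) (|4−5| = |5−4| = 1).
Total attacking pairs: 5.

5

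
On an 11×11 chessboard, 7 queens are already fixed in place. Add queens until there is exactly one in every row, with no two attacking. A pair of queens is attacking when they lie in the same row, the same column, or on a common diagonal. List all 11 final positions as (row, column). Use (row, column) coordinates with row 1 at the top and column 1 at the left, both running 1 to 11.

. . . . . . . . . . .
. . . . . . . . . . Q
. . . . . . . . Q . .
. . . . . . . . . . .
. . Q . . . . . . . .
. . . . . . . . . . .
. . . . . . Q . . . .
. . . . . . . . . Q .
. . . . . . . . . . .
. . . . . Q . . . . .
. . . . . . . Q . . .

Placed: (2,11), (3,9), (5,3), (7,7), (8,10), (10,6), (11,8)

(1,4) (2,11) (3,9) (4,5) (5,3) (6,1) (7,7) (8,10) (9,2) (10,6) (11,8)

Row 1: attacked by (2,11)→{10,11}; (3,9)→{7,9,11}; (5,3)→{3,7}; (7,7)→{1,7}; (8,10)→{3,10}; (10,6)→{6}; (11,8)→{8}. Safe: 2, 4, 5. Place at column 4.
Row 4: attacked by (1,4)→{1,4,7}; (2,11)→{9,11}; (3,9)→{8,9,10}; (5,3)→{2,3,4}; (7,7)→{4,7,10}; (8,10)→{6,10}; (10,6)→{6}; (11,8)→{1,8}. Safe: 5. Place at column 5.
Row 6: attacked by (1,4)→{4,9}; (2,11)→{7,11}; (3,9)→{6,9}; (4,5)→{3,5,7}; (5,3)→{2,3,4}; (7,7)→{6,7,8}; (8,10)→{8,10}; (10,6)→{2,6,10}; (11,8)→{3,8}. Safe: 1. Place at column 1.
Row 9: attacked by (1,4)→{4}; (2,11)→{4,11}; (3,9)→{3,9}; (4,5)→{5,10}; (5,3)→{3,7}; (6,1)→{1,4}; (7,7)→{5,7,9}; (8,10)→{9,10,11}; (10,6)→{5,6,7}; (11,8)→{6,8,10}. Safe: 2. Place at column 2.
Columns [4, 11, 9, 5, 3, 1, 7, 10, 2, 6, 8], r−c [-3, -9, -6, -1, 2, 5, 0, -2, 7, 4, 3], r+c [5, 13, 12, 9, 8, 7, 14, 18, 11, 16, 19] are all distinct, so no two queens attack.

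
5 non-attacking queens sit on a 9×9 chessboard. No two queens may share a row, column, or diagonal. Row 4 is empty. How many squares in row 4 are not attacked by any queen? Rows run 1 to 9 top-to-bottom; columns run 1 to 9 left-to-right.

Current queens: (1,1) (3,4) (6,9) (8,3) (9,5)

3

(1,1) attacks row 4 at column 1 and diagonals 4.
(3,4) attacks row 4 at column 4 and diagonals 3, 5.
(6,9) attacks row 4 at column 9 and diagonals 7.
(8,3) attacks row 4 at column 3 and diagonals 7.
(9,5) attacks row 4 at column 5.
Attacked columns: {1, 3, 4, 5, 7, 9}. Safe: {2, 6, 8}.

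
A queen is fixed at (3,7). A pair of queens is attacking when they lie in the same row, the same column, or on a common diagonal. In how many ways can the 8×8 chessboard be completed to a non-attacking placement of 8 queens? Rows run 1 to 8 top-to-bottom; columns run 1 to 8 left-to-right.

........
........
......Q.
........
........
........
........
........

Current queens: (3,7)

14

Branch on row 1: col 1 → 0; col 2 → 2; col 3 → 2; col 4 → 3; col 6 → 7; col 8 → 0.
Sum: 0 + 2 + 2 + 3 + 7 + 0 = 14.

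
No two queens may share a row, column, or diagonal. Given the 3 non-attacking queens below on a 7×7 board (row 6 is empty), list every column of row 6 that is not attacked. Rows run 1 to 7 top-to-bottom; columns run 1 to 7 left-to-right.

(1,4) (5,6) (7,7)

(1,4) attacks row 6 at column 4.
(5,6) attacks row 6 at column 6 and diagonals 5, 7.
(7,7) attacks row 6 at column 7 and diagonals 6.
Attacked columns: {4, 5, 6, 7}. Safe: {1, 2, 3}.

columns 1, 2, 3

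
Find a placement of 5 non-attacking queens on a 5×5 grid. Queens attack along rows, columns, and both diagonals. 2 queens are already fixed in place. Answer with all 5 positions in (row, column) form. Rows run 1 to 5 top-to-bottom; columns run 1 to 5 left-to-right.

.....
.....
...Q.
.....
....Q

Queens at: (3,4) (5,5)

Row 1: attacked by (3,4)→{2,4}; (5,5)→{1,5}. Safe: 3. Place at column 3.
Row 2: attacked by (1,3)→{2,3,4}; (3,4)→{3,4,5}; (5,5)→{2,5}. Safe: 1. Place at column 1.
Row 4: attacked by (1,3)→{3}; (2,1)→{1,3}; (3,4)→{3,4,5}; (5,5)→{4,5}. Safe: 2. Place at column 2.
Columns [3, 1, 4, 2, 5], r−c [-2, 1, -1, 2, 0], r+c [4, 3, 7, 6, 10] are all distinct, so no two queens attack.

(1,3) (2,1) (3,4) (4,2) (5,5)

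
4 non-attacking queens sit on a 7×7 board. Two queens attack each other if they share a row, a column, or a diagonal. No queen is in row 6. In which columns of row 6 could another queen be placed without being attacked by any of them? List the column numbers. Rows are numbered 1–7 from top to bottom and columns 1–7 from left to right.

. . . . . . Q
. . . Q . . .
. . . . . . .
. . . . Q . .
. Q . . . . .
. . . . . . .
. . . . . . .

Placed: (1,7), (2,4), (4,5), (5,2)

columns 6

(1,7) attacks row 6 at column 7 and diagonals 2.
(2,4) attacks row 6 at column 4.
(4,5) attacks row 6 at column 5 and diagonals 3, 7.
(5,2) attacks row 6 at column 2 and diagonals 1, 3.
Attacked columns: {1, 2, 3, 4, 5, 7}. Safe: {6}.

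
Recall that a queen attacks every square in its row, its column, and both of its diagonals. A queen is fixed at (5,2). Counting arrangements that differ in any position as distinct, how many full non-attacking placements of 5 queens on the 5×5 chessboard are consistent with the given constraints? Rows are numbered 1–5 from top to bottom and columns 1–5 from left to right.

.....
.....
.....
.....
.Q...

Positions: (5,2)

2

Branch on row 1: col 1 → 0; col 3 → 0; col 4 → 1; col 5 → 1.
Sum: 0 + 0 + 1 + 1 = 2.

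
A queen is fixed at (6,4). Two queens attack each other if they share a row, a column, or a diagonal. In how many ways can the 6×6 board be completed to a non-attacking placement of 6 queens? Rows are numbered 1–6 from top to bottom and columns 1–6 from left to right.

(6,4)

Branch on row 1: col 1 → 0; col 2 → 0; col 3 → 1; col 5 → 0; col 6 → 0.
Sum: 0 + 0 + 1 + 0 + 0 = 1.

1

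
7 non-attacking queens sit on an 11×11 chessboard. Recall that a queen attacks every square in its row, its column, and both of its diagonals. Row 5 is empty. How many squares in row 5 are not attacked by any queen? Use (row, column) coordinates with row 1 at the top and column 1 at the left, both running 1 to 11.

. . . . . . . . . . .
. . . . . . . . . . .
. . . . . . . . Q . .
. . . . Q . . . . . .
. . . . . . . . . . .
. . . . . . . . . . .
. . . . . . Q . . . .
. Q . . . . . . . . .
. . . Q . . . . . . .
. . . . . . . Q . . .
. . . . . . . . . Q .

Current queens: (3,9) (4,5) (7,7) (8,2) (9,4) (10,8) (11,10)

(3,9) attacks row 5 at column 9 and diagonals 7, 11.
(4,5) attacks row 5 at column 5 and diagonals 4, 6.
(7,7) attacks row 5 at column 7 and diagonals 5, 9.
(8,2) attacks row 5 at column 2 and diagonals 5.
(9,4) attacks row 5 at column 4 and diagonals 8.
(10,8) attacks row 5 at column 8 and diagonals 3.
(11,10) attacks row 5 at column 10 and diagonals 4.
Attacked columns: {2, 3, 4, 5, 6, 7, 8, 9, 10, 11}. Safe: {1}.

1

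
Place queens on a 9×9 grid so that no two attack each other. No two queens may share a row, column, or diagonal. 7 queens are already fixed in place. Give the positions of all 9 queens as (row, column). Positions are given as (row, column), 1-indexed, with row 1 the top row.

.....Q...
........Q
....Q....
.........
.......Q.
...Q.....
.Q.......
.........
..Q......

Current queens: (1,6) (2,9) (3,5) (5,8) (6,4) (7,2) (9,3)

Row 4: attacked by (1,6)→{3,6,9}; (2,9)→{7,9}; (3,5)→{4,5,6}; (5,8)→{7,8,9}; (6,4)→{2,4,6}; (7,2)→{2,5}; (9,3)→{3,8}. Safe: 1. Place at column 1.
Row 8: attacked by (1,6)→{6}; (2,9)→{3,9}; (3,5)→{5}; (4,1)→{1,5}; (5,8)→{5,8}; (6,4)→{2,4,6}; (7,2)→{1,2,3}; (9,3)→{2,3,4}. Safe: 7. Place at column 7.
Columns [6, 9, 5, 1, 8, 4, 2, 7, 3], r−c [-5, -7, -2, 3, -3, 2, 5, 1, 6], r+c [7, 11, 8, 5, 13, 10, 9, 15, 12] are all distinct, so no two queens attack.

(1,6) (2,9) (3,5) (4,1) (5,8) (6,4) (7,2) (8,7) (9,3)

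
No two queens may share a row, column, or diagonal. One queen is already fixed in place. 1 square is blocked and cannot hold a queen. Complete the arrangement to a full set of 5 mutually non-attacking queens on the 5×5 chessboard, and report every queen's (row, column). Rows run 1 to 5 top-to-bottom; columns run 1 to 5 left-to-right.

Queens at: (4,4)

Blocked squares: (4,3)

(1,5) (2,3) (3,1) (4,4) (5,2)

Row 1: attacked by (4,4)→{1,4}. Safe: 2, 3, 5. Place at column 5.
Row 2: attacked by (1,5)→{4,5}; (4,4)→{2,4}. Safe: 1, 3. Place at column 3.
Row 3: attacked by (1,5)→{3,5}; (2,3)→{2,3,4}; (4,4)→{3,4,5}. Safe: 1. Place at column 1.
Row 5: attacked by (1,5)→{1,5}; (2,3)→{3}; (3,1)→{1,3}; (4,4)→{3,4,5}. Safe: 2. Place at column 2.
Columns [5, 3, 1, 4, 2], r−c [-4, -1, 2, 0, 3], r+c [6, 5, 4, 8, 7] are all distinct, so no two queens attack.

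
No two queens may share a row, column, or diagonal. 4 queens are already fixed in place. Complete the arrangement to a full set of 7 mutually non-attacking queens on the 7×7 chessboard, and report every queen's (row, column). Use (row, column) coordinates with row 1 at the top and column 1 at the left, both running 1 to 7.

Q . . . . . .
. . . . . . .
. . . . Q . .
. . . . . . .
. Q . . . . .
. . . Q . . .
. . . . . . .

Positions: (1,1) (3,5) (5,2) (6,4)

(1,1) (2,3) (3,5) (4,7) (5,2) (6,4) (7,6)

Row 2: attacked by (1,1)→{1,2}; (3,5)→{4,5,6}; (5,2)→{2,5}; (6,4)→{4}. Safe: 3, 7. Place at column 3.
Row 4: attacked by (1,1)→{1,4}; (2,3)→{1,3,5}; (3,5)→{4,5,6}; (5,2)→{1,2,3}; (6,4)→{2,4,6}. Safe: 7. Place at column 7.
Row 7: attacked by (1,1)→{1,7}; (2,3)→{3}; (3,5)→{1,5}; (4,7)→{4,7}; (5,2)→{2,4}; (6,4)→{3,4,5}. Safe: 6. Place at column 6.
Columns [1, 3, 5, 7, 2, 4, 6], r−c [0, -1, -2, -3, 3, 2, 1], r+c [2, 5, 8, 11, 7, 10, 13] are all distinct, so no two queens attack.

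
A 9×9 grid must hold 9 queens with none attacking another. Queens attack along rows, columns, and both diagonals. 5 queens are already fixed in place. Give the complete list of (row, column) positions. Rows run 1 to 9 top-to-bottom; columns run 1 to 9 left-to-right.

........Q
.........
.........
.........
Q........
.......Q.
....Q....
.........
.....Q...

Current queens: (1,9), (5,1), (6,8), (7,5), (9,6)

(1,9) (2,7) (3,2) (4,4) (5,1) (6,8) (7,5) (8,3) (9,6)

Row 2: attacked by (1,9)→{8,9}; (5,1)→{1,4}; (6,8)→{4,8}; (7,5)→{5}; (9,6)→{6}. Safe: 2, 3, 7. Place at column 7.
Row 3: attacked by (1,9)→{7,9}; (2,7)→{6,7,8}; (5,1)→{1,3}; (6,8)→{5,8}; (7,5)→{1,5,9}; (9,6)→{6}. Safe: 2, 4. Place at column 2.
Row 4: attacked by (1,9)→{6,9}; (2,7)→{5,7,9}; (3,2)→{1,2,3}; (5,1)→{1,2}; (6,8)→{6,8}; (7,5)→{2,5,8}; (9,6)→{1,6}. Safe: 4. Place at column 4.
Row 8: attacked by (1,9)→{2,9}; (2,7)→{1,7}; (3,2)→{2,7}; (4,4)→{4,8}; (5,1)→{1,4}; (6,8)→{6,8}; (7,5)→{4,5,6}; (9,6)→{5,6,7}. Safe: 3. Place at column 3.
Columns [9, 7, 2, 4, 1, 8, 5, 3, 6], r−c [-8, -5, 1, 0, 4, -2, 2, 5, 3], r+c [10, 9, 5, 8, 6, 14, 12, 11, 15] are all distinct, so no two queens attack.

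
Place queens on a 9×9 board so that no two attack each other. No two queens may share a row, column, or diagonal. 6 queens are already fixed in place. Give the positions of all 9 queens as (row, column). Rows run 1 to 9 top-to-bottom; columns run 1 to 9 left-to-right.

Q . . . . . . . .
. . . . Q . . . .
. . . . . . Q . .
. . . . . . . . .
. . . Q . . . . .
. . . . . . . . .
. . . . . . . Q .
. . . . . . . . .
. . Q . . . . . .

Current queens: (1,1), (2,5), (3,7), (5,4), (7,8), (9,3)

(1,1) (2,5) (3,7) (4,9) (5,4) (6,2) (7,8) (8,6) (9,3)

Row 4: attacked by (1,1)→{1,4}; (2,5)→{3,5,7}; (3,7)→{6,7,8}; (5,4)→{3,4,5}; (7,8)→{5,8}; (9,3)→{3,8}. Safe: 2, 9. Place at column 9.
Row 6: attacked by (1,1)→{1,6}; (2,5)→{1,5,9}; (3,7)→{4,7}; (4,9)→{7,9}; (5,4)→{3,4,5}; (7,8)→{7,8,9}; (9,3)→{3,6}. Safe: 2. Place at column 2.
Row 8: attacked by (1,1)→{1,8}; (2,5)→{5}; (3,7)→{2,7}; (4,9)→{5,9}; (5,4)→{1,4,7}; (6,2)→{2,4}; (7,8)→{7,8,9}; (9,3)→{2,3,4}. Safe: 6. Place at column 6.
Columns [1, 5, 7, 9, 4, 2, 8, 6, 3], r−c [0, -3, -4, -5, 1, 4, -1, 2, 6], r+c [2, 7, 10, 13, 9, 8, 15, 14, 12] are all distinct, so no two queens attack.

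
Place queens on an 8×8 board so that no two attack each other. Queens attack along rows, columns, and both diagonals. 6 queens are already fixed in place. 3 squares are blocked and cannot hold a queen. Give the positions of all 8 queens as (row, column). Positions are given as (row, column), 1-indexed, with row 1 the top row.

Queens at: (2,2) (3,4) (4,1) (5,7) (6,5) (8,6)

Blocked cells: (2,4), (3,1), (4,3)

(1,8) (2,2) (3,4) (4,1) (5,7) (6,5) (7,3) (8,6)

Row 1: attacked by (2,2)→{1,2,3}; (3,4)→{2,4,6}; (4,1)→{1,4}; (5,7)→{3,7}; (6,5)→{5}; (8,6)→{6}. Safe: 8. Place at column 8.
Row 7: attacked by (1,8)→{2,8}; (2,2)→{2,7}; (3,4)→{4,8}; (4,1)→{1,4}; (5,7)→{5,7}; (6,5)→{4,5,6}; (8,6)→{5,6,7}. Safe: 3. Place at column 3.
Columns [8, 2, 4, 1, 7, 5, 3, 6], r−c [-7, 0, -1, 3, -2, 1, 4, 2], r+c [9, 4, 7, 5, 12, 11, 10, 14] are all distinct, so no two queens attack.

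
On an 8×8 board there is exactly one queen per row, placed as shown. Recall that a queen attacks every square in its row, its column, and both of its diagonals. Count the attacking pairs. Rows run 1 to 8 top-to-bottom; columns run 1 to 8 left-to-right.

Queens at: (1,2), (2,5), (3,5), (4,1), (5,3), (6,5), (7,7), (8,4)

4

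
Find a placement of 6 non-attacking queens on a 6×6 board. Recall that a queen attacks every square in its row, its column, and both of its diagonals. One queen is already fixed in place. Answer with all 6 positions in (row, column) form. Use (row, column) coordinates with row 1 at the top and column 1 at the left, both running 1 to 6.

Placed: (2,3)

Row 1: attacked by (2,3)→{2,3,4}. Safe: 1, 5, 6. Place at column 5.
Row 3: attacked by (1,5)→{3,5}; (2,3)→{2,3,4}. Safe: 1, 6. Place at column 1.
Row 4: attacked by (1,5)→{2,5}; (2,3)→{1,3,5}; (3,1)→{1,2}. Safe: 4, 6. Place at column 6.
Row 5: attacked by (1,5)→{1,5}; (2,3)→{3,6}; (3,1)→{1,3}; (4,6)→{5,6}. Safe: 2, 4. Place at column 4.
Row 6: attacked by (1,5)→{5}; (2,3)→{3}; (3,1)→{1,4}; (4,6)→{4,6}; (5,4)→{3,4,5}. Safe: 2. Place at column 2.
Columns [5, 3, 1, 6, 4, 2], r−c [-4, -1, 2, -2, 1, 4], r+c [6, 5, 4, 10, 9, 8] are all distinct, so no two queens attack.

(1,5) (2,3) (3,1) (4,6) (5,4) (6,2)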